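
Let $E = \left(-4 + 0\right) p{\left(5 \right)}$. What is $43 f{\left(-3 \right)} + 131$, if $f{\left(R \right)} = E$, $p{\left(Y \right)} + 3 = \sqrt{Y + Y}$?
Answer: $647 - 172 \sqrt{10} \approx 103.09$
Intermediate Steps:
$p{\left(Y \right)} = -3 + \sqrt{2} \sqrt{Y}$ ($p{\left(Y \right)} = -3 + \sqrt{Y + Y} = -3 + \sqrt{2 Y} = -3 + \sqrt{2} \sqrt{Y}$)
$E = 12 - 4 \sqrt{10}$ ($E = \left(-4 + 0\right) \left(-3 + \sqrt{2} \sqrt{5}\right) = - 4 \left(-3 + \sqrt{10}\right) = 12 - 4 \sqrt{10} \approx -0.64911$)
$f{\left(R \right)} = 12 - 4 \sqrt{10}$
$43 f{\left(-3 \right)} + 131 = 43 \left(12 - 4 \sqrt{10}\right) + 131 = \left(516 - 172 \sqrt{10}\right) + 131 = 647 - 172 \sqrt{10}$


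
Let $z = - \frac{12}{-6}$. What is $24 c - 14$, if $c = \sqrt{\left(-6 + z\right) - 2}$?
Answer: $-14 + 24 i \sqrt{6} \approx -14.0 + 58.788 i$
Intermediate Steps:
$z = 2$ ($z = \left(-12\right) \left(- \frac{1}{6}\right) = 2$)
$c = i \sqrt{6}$ ($c = \sqrt{\left(-6 + 2\right) - 2} = \sqrt{-4 - 2} = \sqrt{-6} = i \sqrt{6} \approx 2.4495 i$)
$24 c - 14 = 24 i \sqrt{6} - 14 = -14 + 24 i \sqrt{6}$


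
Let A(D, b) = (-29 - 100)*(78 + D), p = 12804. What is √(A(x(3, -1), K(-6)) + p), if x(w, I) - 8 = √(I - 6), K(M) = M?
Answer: √(1710 - 129*I*√7) ≈ 41.556 - 4.1066*I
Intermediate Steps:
x(w, I) = 8 + √(-6 + I) (x(w, I) = 8 + √(I - 6) = 8 + √(-6 + I))
A(D, b) = -10062 - 129*D (A(D, b) = -129*(78 + D) = -10062 - 129*D)
√(A(x(3, -1), K(-6)) + p) = √((-10062 - 129*(8 + √(-6 - 1))) + 12804) = √((-10062 - 129*(8 + √(-7))) + 12804) = √((-10062 - 129*(8 + I*√7)) + 12804) = √((-10062 + (-1032 - 129*I*√7)) + 12804) = √((-11094 - 129*I*√7) + 12804) = √(1710 - 129*I*√7)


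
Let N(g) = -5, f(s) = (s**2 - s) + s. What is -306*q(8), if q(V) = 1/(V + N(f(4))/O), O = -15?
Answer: -918/25 ≈ -36.720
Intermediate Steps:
f(s) = s**2
q(V) = 1/(1/3 + V) (q(V) = 1/(V - 5/(-15)) = 1/(V - 5*(-1/15)) = 1/(V + 1/3) = 1/(1/3 + V))
-306*q(8) = -918/(1 + 3*8) = -918/(1 + 24) = -918/25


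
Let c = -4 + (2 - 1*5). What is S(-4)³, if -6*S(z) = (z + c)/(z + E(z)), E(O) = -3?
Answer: -1331/74088 ≈ -0.017965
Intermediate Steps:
c = -7 (c = -4 + (2 - 5) = -4 - 3 = -7)
S(z) = -(-7 + z)/(6*(-3 + z)) (S(z) = -(z - 7)/(6*(z - 3)) = -(-7 + z)/(6*(-3 + z)))
S(-4)³ = ((7 - 1*(-4))/(6*(-3 - 4)))³ = ((⅙)*(7 + 4)/(-7))³ = ((⅙)*(-⅐)*11)³ = (-11/42)³ = -1331/74088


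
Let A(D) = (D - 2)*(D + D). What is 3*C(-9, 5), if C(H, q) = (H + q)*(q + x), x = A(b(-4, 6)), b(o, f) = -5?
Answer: -900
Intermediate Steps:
A(D) = 2*D*(-2 + D) (A(D) = (-2 + D)*(2*D) = 2*D*(-2 + D))
x = 70 (x = 2*(-5)*(-2 - 5) = 2*(-5)*(-7) = 70)
C(H, q) = (70 + q)*(H + q) (C(H, q) = (H + q)*(q + 70) = (H + q)*(70 + q) = (70 + q)*(H + q))
3*C(-9, 5) = 3*(5**2 + 70*(-9) + 70*5 - 9*5) = 3*(25 - 630 + 350 - 45) = 3*(-300) = -900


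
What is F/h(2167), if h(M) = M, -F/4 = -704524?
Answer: 2818096/2167 ≈ 1300.5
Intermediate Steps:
F = 2818096 (F = -4*(-704524) = 2818096)
F/h(2167) = 2818096/2167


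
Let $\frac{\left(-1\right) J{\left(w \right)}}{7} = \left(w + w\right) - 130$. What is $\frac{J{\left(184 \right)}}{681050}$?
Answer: $- \frac{833}{340525} \approx -0.0024462$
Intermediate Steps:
$J{\left(w \right)} = 910 - 14 w$ ($J{\left(w \right)} = - 7 \left(\left(w + w\right) - 130\right) = - 7 \left(2 w - 130\right) = - 7 \left(-130 + 2 w\right) = 910 - 14 w$)
$\frac{J{\left(184 \right)}}{681050} = \frac{910 - 2576}{681050} = \left(910 - 2576\right) \frac{1}{681050} = \left(-1666\right) \frac{1}{681050} = - \frac{833}{340525}$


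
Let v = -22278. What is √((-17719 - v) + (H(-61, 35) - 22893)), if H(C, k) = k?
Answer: I*√18299 ≈ 135.27*I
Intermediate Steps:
√((-17719 - v) + (H(-61, 35) - 22893)) = √((-17719 - 1*(-22278)) + (35 - 22893)) = √((-17719 + 22278) - 22858) = √(4559 - 22858) = √(-18299) = I*√18299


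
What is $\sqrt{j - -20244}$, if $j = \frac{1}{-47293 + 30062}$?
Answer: $\frac{\sqrt{6010592598853}}{17231} \approx 142.28$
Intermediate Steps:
$j = - \frac{1}{17231}$ ($j = \frac{1}{-17231} = - \frac{1}{17231} \approx -5.8035 \cdot 10^{-5}$)
$\sqrt{j - -20244} = \sqrt{- \frac{1}{17231} - -20244} = \sqrt{- \frac{1}{17231} + 20244} = \sqrt{\frac{348824363}{17231}} = \frac{\sqrt{6010592598853}}{17231}$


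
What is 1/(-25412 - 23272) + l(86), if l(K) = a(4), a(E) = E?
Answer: 194735/48684 ≈ 4.0000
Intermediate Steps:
l(K) = 4
1/(-25412 - 23272) + l(86) = 1/(-25412 - 23272) + 4 = 1/(-48684) + 4 = -1/48684 + 4 = 194735/48684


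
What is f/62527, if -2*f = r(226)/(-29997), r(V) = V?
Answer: 113/1875622419 ≈ 6.0247e-8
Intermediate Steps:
f = 113/29997 (f = -113/(-29997) = -113*(-1)/29997 = -½*(-226/29997) = 113/29997 ≈ 0.0037670)
f/62527 = (113/29997)/62527 = (113/29997)*(1/62527) = 113/1875622419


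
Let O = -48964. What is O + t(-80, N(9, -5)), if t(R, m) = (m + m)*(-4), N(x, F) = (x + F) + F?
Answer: -48956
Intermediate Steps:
N(x, F) = x + 2*F (N(x, F) = (F + x) + F = x + 2*F)
t(R, m) = -8*m (t(R, m) = (2*m)*(-4) = -8*m)
O + t(-80, N(9, -5)) = -48964 - 8*(9 + 2*(-5)) = -48964 - 8*(9 - 10) = -48964 - 8*(-1) = -48964 + 8 = -48956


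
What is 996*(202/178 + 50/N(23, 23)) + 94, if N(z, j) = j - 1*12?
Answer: 5630782/979 ≈ 5751.6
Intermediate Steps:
N(z, j) = -12 + j (N(z, j) = j - 12 = -12 + j)
996*(202/178 + 50/N(23, 23)) + 94 = 996*(202/178 + 50/(-12 + 23)) + 94 = 996*(202*(1/178) + 50/11) + 94 = 996*(101/89 + 50*(1/11)) + 94 = 996*(101/89 + 50/11) + 94 = 996*(5561/979) + 94 = 5538756/979 + 94 = 5630782/979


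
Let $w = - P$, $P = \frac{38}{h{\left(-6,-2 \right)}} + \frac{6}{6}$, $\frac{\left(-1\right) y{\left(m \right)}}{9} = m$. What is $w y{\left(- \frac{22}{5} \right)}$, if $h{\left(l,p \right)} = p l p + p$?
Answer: $\frac{1188}{65} \approx 18.277$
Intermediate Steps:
$y{\left(m \right)} = - 9 m$
$h{\left(l,p \right)} = p + l p^{2}$ ($h{\left(l,p \right)} = l p p + p = l p^{2} + p = p + l p^{2}$)
$P = - \frac{6}{13}$ ($P = \frac{38}{\left(-2\right) \left(1 - -12\right)} + \frac{6}{6} = \frac{38}{\left(-2\right) \left(1 + 12\right)} + 6 \cdot \frac{1}{6} = \frac{38}{\left(-2\right) 13} + 1 = \frac{38}{-26} + 1 = 38 \left(- \frac{1}{26}\right) + 1 = - \frac{19}{13} + 1 = - \frac{6}{13} \approx -0.46154$)
$w = \frac{6}{13}$ ($w = \left(-1\right) \left(- \frac{6}{13}\right) = \frac{6}{13} \approx 0.46154$)
$w y{\left(- \frac{22}{5} \right)} = \frac{6 \left(- 9 \left(- \frac{22}{5}\right)\right)}{13} = \frac{6 \left(- 9 \left(\left(-22\right) \frac{1}{5}\right)\right)}{13} = \frac{6 \left(\left(-9\right) \left(- \frac{22}{5}\right)\right)}{13} = \frac{6}{13} \cdot \frac{198}{5} = \frac{1188}{65}$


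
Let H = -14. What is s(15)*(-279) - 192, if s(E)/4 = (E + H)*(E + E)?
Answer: -33672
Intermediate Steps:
s(E) = 8*E*(-14 + E) (s(E) = 4*((E - 14)*(E + E)) = 4*((-14 + E)*(2*E)) = 4*(2*E*(-14 + E)) = 8*E*(-14 + E))
s(15)*(-279) - 192 = (8*15*(-14 + 15))*(-279) - 192 = (8*15*1)*(-279) - 192 = 120*(-279) - 192 = -33480 - 192 = -33672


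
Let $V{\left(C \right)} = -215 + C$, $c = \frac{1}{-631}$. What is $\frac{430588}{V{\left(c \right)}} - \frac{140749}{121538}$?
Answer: $- \frac{16520547197449}{8244287154} \approx -2003.9$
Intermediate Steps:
$c = - \frac{1}{631} \approx -0.0015848$
$\frac{430588}{V{\left(c \right)}} - \frac{140749}{121538} = \frac{430588}{-215 - \frac{1}{631}} - \frac{140749}{121538} = \frac{430588}{- \frac{135666}{631}} - \frac{140749}{121538} = 430588 \left(- \frac{631}{135666}\right) - \frac{140749}{121538} = - \frac{135850514}{67833} - \frac{140749}{121538} = - \frac{16520547197449}{8244287154}$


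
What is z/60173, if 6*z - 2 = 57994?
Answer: 9666/60173 ≈ 0.16064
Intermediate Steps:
z = 9666 (z = 1/3 + (1/6)*57994 = 1/3 + 28997/3 = 9666)
z/60173 = 9666/60173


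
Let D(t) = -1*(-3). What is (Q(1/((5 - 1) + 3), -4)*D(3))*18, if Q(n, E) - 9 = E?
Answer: 270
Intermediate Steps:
D(t) = 3
Q(n, E) = 9 + E
(Q(1/((5 - 1) + 3), -4)*D(3))*18 = ((9 - 4)*3)*18 = (5*3)*18 = 15*18 = 270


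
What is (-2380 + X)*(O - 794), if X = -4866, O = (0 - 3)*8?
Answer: 5927228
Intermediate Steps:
O = -24 (O = -3*8 = -24)
(-2380 + X)*(O - 794) = (-2380 - 4866)*(-24 - 794) = -7246*(-818) = 5927228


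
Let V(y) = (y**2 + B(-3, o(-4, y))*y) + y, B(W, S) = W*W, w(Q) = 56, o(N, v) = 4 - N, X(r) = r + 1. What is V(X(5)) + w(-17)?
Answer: 152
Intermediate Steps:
X(r) = 1 + r
B(W, S) = W**2
V(y) = y**2 + 10*y (V(y) = (y**2 + (-3)**2*y) + y = (y**2 + 9*y) + y = y**2 + 10*y)
V(X(5)) + w(-17) = (1 + 5)*(10 + (1 + 5)) + 56 = 6*(10 + 6) + 56 = 6*16 + 56 = 96 + 56 = 152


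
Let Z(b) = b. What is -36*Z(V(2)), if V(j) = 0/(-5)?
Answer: 0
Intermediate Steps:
V(j) = 0 (V(j) = 0*(-1/5) = 0)
-36*Z(V(2)) = -36*0 = 0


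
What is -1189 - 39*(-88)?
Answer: 2243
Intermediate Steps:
-1189 - 39*(-88) = -1189 + 3432 = 2243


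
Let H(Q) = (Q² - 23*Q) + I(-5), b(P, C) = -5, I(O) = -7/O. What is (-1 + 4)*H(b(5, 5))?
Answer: 2121/5 ≈ 424.20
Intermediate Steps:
H(Q) = 7/5 + Q² - 23*Q (H(Q) = (Q² - 23*Q) - 7/(-5) = (Q² - 23*Q) - 7*(-⅕) = (Q² - 23*Q) + 7/5 = 7/5 + Q² - 23*Q)
(-1 + 4)*H(b(5, 5)) = (-1 + 4)*(7/5 + (-5)² - 23*(-5)) = 3*(7/5 + 25 + 115) = 3*(707/5) = 2121/5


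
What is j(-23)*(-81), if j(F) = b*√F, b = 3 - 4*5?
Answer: 1377*I*√23 ≈ 6603.9*I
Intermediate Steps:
b = -17 (b = 3 - 20 = -17)
j(F) = -17*√F
j(-23)*(-81) = -17*I*√23*(-81) = 1377*I*√23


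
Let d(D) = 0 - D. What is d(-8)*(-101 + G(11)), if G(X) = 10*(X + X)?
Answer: 952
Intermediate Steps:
d(D) = -D
G(X) = 20*X (G(X) = 10*(2*X) = 20*X)
d(-8)*(-101 + G(11)) = (-1*(-8))*(-101 + 20*11) = 8*(-101 + 220) = 8*119 = 952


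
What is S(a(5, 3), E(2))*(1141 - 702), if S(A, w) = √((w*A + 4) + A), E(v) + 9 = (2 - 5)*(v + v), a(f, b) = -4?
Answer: 878*√21 ≈ 4023.5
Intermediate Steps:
E(v) = -9 - 6*v (E(v) = -9 + (2 - 5)*(v + v) = -9 - 6*v)
S(A, w) = √(4 + A + A*w) (S(A, w) = √((A*w + 4) + A) = √((4 + A*w) + A) = √(4 + A + A*w))
S(a(5, 3), E(2))*(1141 - 702) = √(4 - 4 - 4*(-9 - 6*2))*(1141 - 702) = √(4 - 4 - 4*(-9 - 12))*439 = √(4 - 4 - 4*(-21))*439 = √(4 - 4 + 84)*439 = √84*439 = (2*√21)*439 = 878*√21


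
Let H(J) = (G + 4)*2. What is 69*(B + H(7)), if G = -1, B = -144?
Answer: -9522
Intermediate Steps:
H(J) = 6 (H(J) = (-1 + 4)*2 = 3*2 = 6)
69*(B + H(7)) = 69*(-144 + 6) = 69*(-138) = -9522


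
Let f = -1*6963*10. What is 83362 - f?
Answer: 152992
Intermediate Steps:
f = -69630 (f = -6963*10 = -69630)
83362 - f = 83362 - 1*(-69630) = 83362 + 69630 = 152992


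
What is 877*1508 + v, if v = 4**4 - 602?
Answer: 1322170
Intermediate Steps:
v = -346 (v = 256 - 602 = -346)
877*1508 + v = 877*1508 - 346 = 1322516 - 346 = 1322170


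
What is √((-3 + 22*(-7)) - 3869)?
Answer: I*√4026 ≈ 63.451*I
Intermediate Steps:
√((-3 + 22*(-7)) - 3869) = √((-3 - 154) - 3869) = √(-157 - 3869) = √(-4026) = I*√4026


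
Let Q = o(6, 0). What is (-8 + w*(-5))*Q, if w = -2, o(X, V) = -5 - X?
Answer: -22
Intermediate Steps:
Q = -11 (Q = -5 - 1*6 = -5 - 6 = -11)
(-8 + w*(-5))*Q = (-8 - 2*(-5))*(-11) = (-8 + 10)*(-11) = 2*(-11) = -22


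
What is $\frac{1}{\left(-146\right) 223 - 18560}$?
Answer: $- \frac{1}{51118} \approx -1.9563 \cdot 10^{-5}$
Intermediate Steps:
$\frac{1}{\left(-146\right) 223 - 18560} = \frac{1}{-32558 - 18560} = \frac{1}{-51118} = - \frac{1}{51118}$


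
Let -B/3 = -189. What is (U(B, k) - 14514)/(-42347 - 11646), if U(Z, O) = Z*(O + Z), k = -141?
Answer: -227028/53993 ≈ -4.2048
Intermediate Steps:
B = 567 (B = -3*(-189) = 567)
(U(B, k) - 14514)/(-42347 - 11646) = (567*(-141 + 567) - 14514)/(-42347 - 11646) = (567*426 - 14514)/(-53993) = (241542 - 14514)*(-1/53993) = 227028*(-1/53993) = -227028/53993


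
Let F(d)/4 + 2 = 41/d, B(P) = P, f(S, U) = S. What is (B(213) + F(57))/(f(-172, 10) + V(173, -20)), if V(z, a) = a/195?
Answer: -154037/127528 ≈ -1.2079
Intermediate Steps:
F(d) = -8 + 164/d (F(d) = -8 + 4*(41/d) = -8 + 164/d)
V(z, a) = a/195 (V(z, a) = a*(1/195) = a/195)
(B(213) + F(57))/(f(-172, 10) + V(173, -20)) = (213 + (-8 + 164/57))/(-172 + (1/195)*(-20)) = (213 + (-8 + 164*(1/57)))/(-172 - 4/39) = (213 + (-8 + 164/57))/(-6712/39) = (213 - 292/57)*(-39/6712) = (11849/57)*(-39/6712) = -154037/127528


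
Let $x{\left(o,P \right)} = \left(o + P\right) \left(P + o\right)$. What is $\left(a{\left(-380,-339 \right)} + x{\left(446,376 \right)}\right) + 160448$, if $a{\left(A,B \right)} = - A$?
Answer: $836512$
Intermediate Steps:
$x{\left(o,P \right)} = \left(P + o\right)^{2}$ ($x{\left(o,P \right)} = \left(P + o\right) \left(P + o\right) = \left(P + o\right)^{2}$)
$\left(a{\left(-380,-339 \right)} + x{\left(446,376 \right)}\right) + 160448 = \left(\left(-1\right) \left(-380\right) + \left(376 + 446\right)^{2}\right) + 160448 = \left(380 + 822^{2}\right) + 160448 = \left(380 + 675684\right) + 160448 = 676064 + 160448 = 836512$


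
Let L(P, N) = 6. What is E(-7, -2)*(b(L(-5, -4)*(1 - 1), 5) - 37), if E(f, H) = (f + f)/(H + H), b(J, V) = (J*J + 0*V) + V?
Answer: -112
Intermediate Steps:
b(J, V) = V + J² (b(J, V) = (J² + 0) + V = J² + V = V + J²)
E(f, H) = f/H (E(f, H) = (2*f)/((2*H)) = (2*f)*(1/(2*H)) = f/H)
E(-7, -2)*(b(L(-5, -4)*(1 - 1), 5) - 37) = (-7/(-2))*((5 + (6*(1 - 1))²) - 37) = (-7*(-½))*((5 + (6*0)²) - 37) = 7*((5 + 0²) - 37)/2 = 7*((5 + 0) - 37)/2 = 7*(5 - 37)/2 = (7/2)*(-32) = -112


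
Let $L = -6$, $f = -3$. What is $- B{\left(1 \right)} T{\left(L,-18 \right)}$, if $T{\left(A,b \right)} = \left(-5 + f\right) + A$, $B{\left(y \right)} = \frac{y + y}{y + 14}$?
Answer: $\frac{28}{15} \approx 1.8667$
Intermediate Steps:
$B{\left(y \right)} = \frac{2 y}{14 + y}$
$T{\left(A,b \right)} = -8 + A$ ($T{\left(A,b \right)} = \left(-5 - 3\right) + A = -8 + A$)
$- B{\left(1 \right)} T{\left(L,-18 \right)} = - \frac{2 \cdot 1}{14 + 1} \left(-8 - 6\right) = - \frac{2 \cdot 1}{15} \left(-14\right) = \left(-1\right) \frac{2}{15} \left(-14\right) = \left(- \frac{2}{15}\right) \left(-14\right) = \frac{28}{15}$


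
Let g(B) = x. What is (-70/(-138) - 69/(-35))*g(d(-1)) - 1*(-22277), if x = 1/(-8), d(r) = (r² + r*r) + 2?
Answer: 215192827/9660 ≈ 22277.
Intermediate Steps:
d(r) = 2 + 2*r² (d(r) = (r² + r²) + 2 = 2*r² + 2 = 2 + 2*r²)
x = -⅛ ≈ -0.12500
g(B) = -⅛
(-70/(-138) - 69/(-35))*g(d(-1)) - 1*(-22277) = (-70/(-138) - 69/(-35))*(-⅛) - 1*(-22277) = (-70*(-1/138) - 69*(-1/35))*(-⅛) + 22277 = (35/69 + 69/35)*(-⅛) + 22277 = (5986/2415)*(-⅛) + 22277 = -2993/9660 + 22277 = 215192827/9660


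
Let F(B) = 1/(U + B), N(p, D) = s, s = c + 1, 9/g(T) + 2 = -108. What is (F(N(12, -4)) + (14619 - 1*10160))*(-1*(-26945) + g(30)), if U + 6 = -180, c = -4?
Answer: 249786127775/2079 ≈ 1.2015e+8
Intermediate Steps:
U = -186 (U = -6 - 180 = -186)
g(T) = -9/110 (g(T) = 9/(-2 - 108) = 9/(-110) = 9*(-1/110) = -9/110)
s = -3 (s = -4 + 1 = -3)
N(p, D) = -3
F(B) = 1/(-186 + B)
(F(N(12, -4)) + (14619 - 1*10160))*(-1*(-26945) + g(30)) = (1/(-186 - 3) + (14619 - 1*10160))*(-1*(-26945) - 9/110) = (1/(-189) + (14619 - 10160))*(26945 - 9/110) = (-1/189 + 4459)*(2963941/110) = (842750/189)*(2963941/110) = 249786127775/2079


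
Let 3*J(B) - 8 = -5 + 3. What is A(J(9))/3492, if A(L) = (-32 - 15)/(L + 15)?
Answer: -47/59364 ≈ -0.00079173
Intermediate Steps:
J(B) = 2 (J(B) = 8/3 + (-5 + 3)/3 = 8/3 + (⅓)*(-2) = 8/3 - ⅔ = 2)
A(L) = -47/(15 + L)
A(J(9))/3492 = -47/(15 + 2)/3492 = -47/17*(1/3492) = -47*1/17*(1/3492) = -47/17*1/3492 = -47/59364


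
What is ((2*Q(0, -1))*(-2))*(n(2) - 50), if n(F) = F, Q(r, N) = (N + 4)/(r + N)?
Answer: -576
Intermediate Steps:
Q(r, N) = (4 + N)/(N + r)
((2*Q(0, -1))*(-2))*(n(2) - 50) = ((2*((4 - 1)/(-1 + 0)))*(-2))*(2 - 50) = ((2*(3/(-1)))*(-2))*(-48) = ((2*(-1*3))*(-2))*(-48) = ((2*(-3))*(-2))*(-48) = -6*(-2)*(-48) = 12*(-48) = -576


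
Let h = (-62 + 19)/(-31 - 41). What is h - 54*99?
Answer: -384869/72 ≈ -5345.4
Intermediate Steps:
h = 43/72 (h = -43/(-72) = -43*(-1/72) = 43/72 ≈ 0.59722)
h - 54*99 = 43/72 - 54*99 = 43/72 - 5346 = -384869/72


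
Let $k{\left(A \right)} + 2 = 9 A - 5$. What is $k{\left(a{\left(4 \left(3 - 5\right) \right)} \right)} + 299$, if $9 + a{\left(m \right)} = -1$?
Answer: $202$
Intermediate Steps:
$a{\left(m \right)} = -10$ ($a{\left(m \right)} = -9 - 1 = -10$)
$k{\left(A \right)} = -7 + 9 A$ ($k{\left(A \right)} = -2 + \left(9 A - 5\right) = -2 + \left(-5 + 9 A\right) = -7 + 9 A$)
$k{\left(a{\left(4 \left(3 - 5\right) \right)} \right)} + 299 = \left(-7 + 9 \left(-10\right)\right) + 299 = \left(-7 - 90\right) + 299 = -97 + 299 = 202$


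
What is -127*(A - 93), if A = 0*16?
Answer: 11811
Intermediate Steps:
A = 0
-127*(A - 93) = -127*(0 - 93) = -127*(-93) = 11811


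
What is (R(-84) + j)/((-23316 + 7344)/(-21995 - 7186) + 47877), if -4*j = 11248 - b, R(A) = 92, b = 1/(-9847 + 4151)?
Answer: -602806322687/10610620509952 ≈ -0.056812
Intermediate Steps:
b = -1/5696 (b = 1/(-5696) = -1/5696 ≈ -0.00017556)
j = -64068609/22784 (j = -(11248 - 1*(-1/5696))/4 = -(11248 + 1/5696)/4 = -1/4*64068609/5696 = -64068609/22784 ≈ -2812.0)
(R(-84) + j)/((-23316 + 7344)/(-21995 - 7186) + 47877) = (92 - 64068609/22784)/((-23316 + 7344)/(-21995 - 7186) + 47877) = -61972481/(22784*(-15972/(-29181) + 47877)) = -61972481/(22784*(-15972*(-1/29181) + 47877)) = -61972481/(22784*(5324/9727 + 47877)) = -61972481/(22784*465704903/9727) = -61972481/22784*9727/465704903 = -602806322687/10610620509952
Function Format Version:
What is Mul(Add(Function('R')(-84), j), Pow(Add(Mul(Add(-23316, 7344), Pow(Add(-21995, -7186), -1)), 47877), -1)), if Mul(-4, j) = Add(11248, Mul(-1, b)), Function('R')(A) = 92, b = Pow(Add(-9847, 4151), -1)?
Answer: Rational(-602806322687, 10610620509952) ≈ -0.056812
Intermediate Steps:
b = Rational(-1, 5696) (b = Pow(-5696, -1) = Rational(-1, 5696) ≈ -0.00017556)
j = Rational(-64068609, 22784) (j = Mul(Rational(-1, 4), Add(11248, Mul(-1, Rational(-1, 5696)))) = Mul(Rational(-1, 4), Add(11248, Rational(1, 5696))) = Mul(Rational(-1, 4), Rational(64068609, 5696)) = Rational(-64068609, 22784) ≈ -2812.0)
Mul(Add(Function('R')(-84), j), Pow(Add(Mul(Add(-23316, 7344), Pow(Add(-21995, -7186), -1)), 47877), -1)) = Mul(Add(92, Rational(-64068609, 22784)), Pow(Add(Mul(Add(-23316, 7344), Pow(Add(-21995, -7186), -1)), 47877), -1)) = Mul(Rational(-61972481, 22784), Pow(Add(Mul(-15972, Pow(-29181, -1)), 47877), -1)) = Mul(Rational(-61972481, 22784), Pow(Add(Mul(-15972, Rational(-1, 29181)), 47877), -1)) = Mul(Rational(-61972481, 22784), Pow(Add(Rational(5324, 9727), 47877), -1)) = Mul(Rational(-61972481, 22784), Pow(Rational(465704903, 9727), -1)) = Mul(Rational(-61972481, 22784), Rational(9727, 465704903)) = Rational(-602806322687, 10610620509952)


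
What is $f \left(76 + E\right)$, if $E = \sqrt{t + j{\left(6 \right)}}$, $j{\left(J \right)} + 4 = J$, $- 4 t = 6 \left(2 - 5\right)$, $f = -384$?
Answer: $-29184 - 192 \sqrt{26} \approx -30163.0$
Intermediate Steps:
$t = \frac{9}{2}$ ($t = - \frac{6 \left(2 - 5\right)}{4} = - \frac{6 \left(-3\right)}{4} = \left(- \frac{1}{4}\right) \left(-18\right) = \frac{9}{2} \approx 4.5$)
$j{\left(J \right)} = -4 + J$
$E = \frac{\sqrt{26}}{2}$ ($E = \sqrt{\frac{9}{2} + \left(-4 + 6\right)} = \sqrt{\frac{9}{2} + 2} = \sqrt{\frac{13}{2}} = \frac{\sqrt{26}}{2} \approx 2.5495$)
$f \left(76 + E\right) = - 384 \left(76 + \frac{\sqrt{26}}{2}\right) = -29184 - 192 \sqrt{26}$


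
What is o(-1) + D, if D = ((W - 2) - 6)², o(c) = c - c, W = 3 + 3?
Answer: 4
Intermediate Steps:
W = 6
o(c) = 0
D = 4 (D = ((6 - 2) - 6)² = (4 - 6)² = (-2)² = 4)
o(-1) + D = 0 + 4 = 4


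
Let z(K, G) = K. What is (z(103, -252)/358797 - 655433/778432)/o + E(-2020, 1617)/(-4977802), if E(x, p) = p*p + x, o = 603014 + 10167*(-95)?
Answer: -132388507273725594543383/252235047317494320458304 ≈ -0.52486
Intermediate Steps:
o = -362851 (o = 603014 - 965865 = -362851)
E(x, p) = x + p**2 (E(x, p) = p**2 + x = x + p**2)
(z(103, -252)/358797 - 655433/778432)/o + E(-2020, 1617)/(-4977802) = (103/358797 - 655433/778432)/(-362851) + (-2020 + 1617**2)/(-4977802) = (103*(1/358797) - 655433*1/778432)*(-1/362851) + (-2020 + 2614689)*(-1/4977802) = (103/358797 - 655433/778432)*(-1/362851) + 2612669*(-1/4977802) = -235087215605/279299066304*(-1/362851) - 2612669/4977802 = 235087215605/101343945507472704 - 2612669/4977802 = -132388507273725594543383/252235047317494320458304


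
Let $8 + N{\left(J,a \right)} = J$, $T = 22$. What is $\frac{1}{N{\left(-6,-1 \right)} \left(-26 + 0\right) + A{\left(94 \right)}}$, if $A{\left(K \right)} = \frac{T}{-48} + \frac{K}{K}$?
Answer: $\frac{24}{8749} \approx 0.0027432$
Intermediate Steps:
$N{\left(J,a \right)} = -8 + J$
$A{\left(K \right)} = \frac{13}{24}$ ($A{\left(K \right)} = \frac{22}{-48} + \frac{K}{K} = 22 \left(- \frac{1}{48}\right) + 1 = - \frac{11}{24} + 1 = \frac{13}{24}$)
$\frac{1}{N{\left(-6,-1 \right)} \left(-26 + 0\right) + A{\left(94 \right)}} = \frac{1}{\left(-8 - 6\right) \left(-26 + 0\right) + \frac{13}{24}} = \frac{1}{\left(-14\right) \left(-26\right) + \frac{13}{24}} = \frac{1}{364 + \frac{13}{24}} = \frac{1}{\frac{8749}{24}} = \frac{24}{8749}$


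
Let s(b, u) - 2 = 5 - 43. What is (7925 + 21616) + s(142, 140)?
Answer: 29505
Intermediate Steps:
s(b, u) = -36 (s(b, u) = 2 + (5 - 43) = 2 - 38 = -36)
(7925 + 21616) + s(142, 140) = (7925 + 21616) - 36 = 29541 - 36 = 29505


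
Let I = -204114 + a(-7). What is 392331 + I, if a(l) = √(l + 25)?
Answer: 188217 + 3*√2 ≈ 1.8822e+5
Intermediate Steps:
a(l) = √(25 + l)
I = -204114 + 3*√2 (I = -204114 + √(25 - 7) = -204114 + √18 = -204114 + 3*√2 ≈ -2.0411e+5)
392331 + I = 392331 + (-204114 + 3*√2) = 188217 + 3*√2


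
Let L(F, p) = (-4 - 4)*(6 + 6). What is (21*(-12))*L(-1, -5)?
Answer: 24192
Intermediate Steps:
L(F, p) = -96 (L(F, p) = -8*12 = -96)
(21*(-12))*L(-1, -5) = (21*(-12))*(-96) = -252*(-96) = 24192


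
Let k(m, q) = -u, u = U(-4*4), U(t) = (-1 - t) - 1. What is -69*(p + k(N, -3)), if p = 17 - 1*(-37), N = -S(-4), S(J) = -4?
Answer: -2760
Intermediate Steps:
N = 4 (N = -1*(-4) = 4)
U(t) = -2 - t
u = 14 (u = -2 - (-4)*4 = -2 - 1*(-16) = -2 + 16 = 14)
k(m, q) = -14 (k(m, q) = -1*14 = -14)
p = 54 (p = 17 + 37 = 54)
-69*(p + k(N, -3)) = -69*(54 - 14) = -69*40 = -2760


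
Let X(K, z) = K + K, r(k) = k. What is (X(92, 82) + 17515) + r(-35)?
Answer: 17664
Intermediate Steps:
X(K, z) = 2*K
(X(92, 82) + 17515) + r(-35) = (2*92 + 17515) - 35 = (184 + 17515) - 35 = 17699 - 35 = 17664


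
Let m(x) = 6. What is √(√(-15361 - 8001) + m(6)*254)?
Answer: √(1524 + I*√23362) ≈ 39.087 + 1.9552*I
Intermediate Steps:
√(√(-15361 - 8001) + m(6)*254) = √(√(-15361 - 8001) + 6*254) = √(√(-23362) + 1524) = √(I*√23362 + 1524) = √(1524 + I*√23362)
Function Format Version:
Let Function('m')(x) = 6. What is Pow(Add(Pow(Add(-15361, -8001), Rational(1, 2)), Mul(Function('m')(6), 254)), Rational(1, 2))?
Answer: Pow(Add(1524, Mul(I, Pow(23362, Rational(1, 2)))), Rational(1, 2)) ≈ Add(39.087, Mul(1.9552, I))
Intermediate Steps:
Pow(Add(Pow(Add(-15361, -8001), Rational(1, 2)), Mul(Function('m')(6), 254)), Rational(1, 2)) = Pow(Add(Pow(Add(-15361, -8001), Rational(1, 2)), Mul(6, 254)), Rational(1, 2)) = Pow(Add(Pow(-23362, Rational(1, 2)), 1524), Rational(1, 2)) = Pow(Add(Mul(I, Pow(23362, Rational(1, 2))), 1524), Rational(1, 2)) = Pow(Add(1524, Mul(I, Pow(23362, Rational(1, 2)))), Rational(1, 2))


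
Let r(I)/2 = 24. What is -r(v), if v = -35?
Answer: -48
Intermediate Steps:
r(I) = 48 (r(I) = 2*24 = 48)
-r(v) = -1*48 = -48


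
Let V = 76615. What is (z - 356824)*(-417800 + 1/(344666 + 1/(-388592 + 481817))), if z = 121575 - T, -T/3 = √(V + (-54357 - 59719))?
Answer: 3158108581023214714175/32131487851 - 40273606872163725*I*√37461/32131487851 ≈ 9.8287e+10 - 2.4259e+8*I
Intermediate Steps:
T = -3*I*√37461 (T = -3*√(76615 + (-54357 - 59719)) = -3*√(76615 - 114076) = -3*I*√37461 ≈ -580.65*I)
z = 121575 + 3*I*√37461 (z = 121575 - (-3)*I*√37461 = 121575 + 3*I*√37461 ≈ 1.2158e+5 + 580.65*I)
(z - 356824)*(-417800 + 1/(344666 + 1/(-388592 + 481817))) = ((121575 + 3*I*√37461) - 356824)*(-417800 + 1/(344666 + 1/(-388592 + 481817))) = (-235249 + 3*I*√37461)*(-417800 + 1/(344666 + 1/93225)) = (-235249 + 3*I*√37461)*(-417800 + 1/(32131487851/93225)) = (-235249 + 3*I*√37461)*(-417800 + 93225/32131487851) = (-235249 + 3*I*√37461)*(-13424535624054575/32131487851) = 3158108581023214714175/32131487851 - 40273606872163725*I*√37461/32131487851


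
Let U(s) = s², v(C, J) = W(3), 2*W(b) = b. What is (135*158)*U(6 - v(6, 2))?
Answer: 863865/2 ≈ 4.3193e+5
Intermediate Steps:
W(b) = b/2
v(C, J) = 3/2 (v(C, J) = (½)*3 = 3/2)
(135*158)*U(6 - v(6, 2)) = (135*158)*(6 - 1*3/2)² = 21330*(6 - 3/2)² = 21330*(9/2)² = 21330*(81/4) = 863865/2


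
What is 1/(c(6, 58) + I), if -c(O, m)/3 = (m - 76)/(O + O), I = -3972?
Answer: -2/7935 ≈ -0.00025205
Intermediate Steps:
c(O, m) = -3*(-76 + m)/(2*O) (c(O, m) = -3*(m - 76)/(O + O) = -3*(-76 + m)/(2*O))
1/(c(6, 58) + I) = 1/((3/2)*(76 - 1*58)/6 - 3972) = 1/((3/2)*(⅙)*(76 - 58) - 3972) = 1/((3/2)*(⅙)*18 - 3972) = 1/(9/2 - 3972) = 1/(-7935/2) = -2/7935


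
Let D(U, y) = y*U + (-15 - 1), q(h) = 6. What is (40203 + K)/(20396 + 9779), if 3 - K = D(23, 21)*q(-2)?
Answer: 37404/30175 ≈ 1.2396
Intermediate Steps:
D(U, y) = -16 + U*y (D(U, y) = U*y - 16 = -16 + U*y)
K = -2799 (K = 3 - (-16 + 23*21)*6 = 3 - (-16 + 483)*6 = 3 - 467*6 = 3 - 1*2802 = 3 - 2802 = -2799)
(40203 + K)/(20396 + 9779) = (40203 - 2799)/(20396 + 9779) = 37404/30175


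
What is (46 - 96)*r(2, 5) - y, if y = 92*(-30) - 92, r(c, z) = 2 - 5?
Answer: 3002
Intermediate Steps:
r(c, z) = -3
y = -2852 (y = -2760 - 92 = -2852)
(46 - 96)*r(2, 5) - y = (46 - 96)*(-3) - 1*(-2852) = -50*(-3) + 2852 = 150 + 2852 = 3002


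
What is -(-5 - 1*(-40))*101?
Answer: -3535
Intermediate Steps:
-(-5 - 1*(-40))*101 = -(-5 + 40)*101 = -1*35*101 = -35*101 = -3535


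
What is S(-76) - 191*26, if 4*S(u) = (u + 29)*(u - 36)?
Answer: -3650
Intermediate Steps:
S(u) = (-36 + u)*(29 + u)/4 (S(u) = ((u + 29)*(u - 36))/4 = ((29 + u)*(-36 + u))/4 = ((-36 + u)*(29 + u))/4 = (-36 + u)*(29 + u)/4)
S(-76) - 191*26 = (-261 - 7/4*(-76) + (¼)*(-76)²) - 191*26 = (-261 + 133 + (¼)*5776) - 4966 = (-261 + 133 + 1444) - 4966 = 1316 - 4966 = -3650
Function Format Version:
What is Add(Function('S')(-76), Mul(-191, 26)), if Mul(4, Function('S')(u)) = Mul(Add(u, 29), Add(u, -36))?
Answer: -3650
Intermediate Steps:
Function('S')(u) = Mul(Rational(1, 4), Add(-36, u), Add(29, u)) (Function('S')(u) = Mul(Rational(1, 4), Mul(Add(u, 29), Add(u, -36))) = Mul(Rational(1, 4), Mul(Add(29, u), Add(-36, u))) = Mul(Rational(1, 4), Mul(Add(-36, u), Add(29, u))) = Mul(Rational(1, 4), Add(-36, u), Add(29, u)))
Add(Function('S')(-76), Mul(-191, 26)) = Add(Add(-261, Mul(Rational(-7, 4), -76), Mul(Rational(1, 4), Pow(-76, 2))), Mul(-191, 26)) = Add(Add(-261, 133, Mul(Rational(1, 4), 5776)), -4966) = Add(Add(-261, 133, 1444), -4966) = Add(1316, -4966) = -3650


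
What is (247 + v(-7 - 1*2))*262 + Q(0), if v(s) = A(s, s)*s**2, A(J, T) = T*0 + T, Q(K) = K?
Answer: -126284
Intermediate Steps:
A(J, T) = T (A(J, T) = 0 + T = T)
v(s) = s**3 (v(s) = s*s**2 = s**3)
(247 + v(-7 - 1*2))*262 + Q(0) = (247 + (-7 - 1*2)**3)*262 + 0 = (247 + (-7 - 2)**3)*262 + 0 = (247 + (-9)**3)*262 + 0 = (247 - 729)*262 + 0 = -482*262 + 0 = -126284 + 0 = -126284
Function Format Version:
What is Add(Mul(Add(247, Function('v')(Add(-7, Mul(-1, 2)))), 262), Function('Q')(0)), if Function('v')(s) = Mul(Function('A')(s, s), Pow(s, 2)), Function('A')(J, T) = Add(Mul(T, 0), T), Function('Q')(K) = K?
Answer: -126284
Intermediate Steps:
Function('A')(J, T) = T (Function('A')(J, T) = Add(0, T) = T)
Function('v')(s) = Pow(s, 3) (Function('v')(s) = Mul(s, Pow(s, 2)) = Pow(s, 3))
Add(Mul(Add(247, Function('v')(Add(-7, Mul(-1, 2)))), 262), Function('Q')(0)) = Add(Mul(Add(247, Pow(Add(-7, Mul(-1, 2)), 3)), 262), 0) = Add(Mul(Add(247, Pow(Add(-7, -2), 3)), 262), 0) = Add(Mul(Add(247, Pow(-9, 3)), 262), 0) = Add(Mul(Add(247, -729), 262), 0) = Add(Mul(-482, 262), 0) = Add(-126284, 0) = -126284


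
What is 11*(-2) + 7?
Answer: -15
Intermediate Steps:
11*(-2) + 7 = -22 + 7 = -15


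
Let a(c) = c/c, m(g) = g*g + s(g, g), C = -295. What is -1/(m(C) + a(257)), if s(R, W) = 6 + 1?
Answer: -1/87033 ≈ -1.1490e-5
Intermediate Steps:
s(R, W) = 7
m(g) = 7 + g² (m(g) = g*g + 7 = g² + 7 = 7 + g²)
a(c) = 1
-1/(m(C) + a(257)) = -1/((7 + (-295)²) + 1) = -1/((7 + 87025) + 1) = -1/(87032 + 1) = -1/87033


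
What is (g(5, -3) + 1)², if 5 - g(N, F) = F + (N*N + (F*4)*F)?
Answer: 2704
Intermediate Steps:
g(N, F) = 5 - F - N² - 4*F² (g(N, F) = 5 - (F + (N*N + (F*4)*F)) = 5 - (F + (N² + (4*F)*F)) = 5 - (F + (N² + 4*F²)) = 5 - (F + N² + 4*F²) = 5 + (-F - N² - 4*F²) = 5 - F - N² - 4*F²)
(g(5, -3) + 1)² = ((5 - 1*(-3) - 1*5² - 4*(-3)²) + 1)² = ((5 + 3 - 1*25 - 4*9) + 1)² = ((5 + 3 - 25 - 36) + 1)² = (-53 + 1)² = (-52)² = 2704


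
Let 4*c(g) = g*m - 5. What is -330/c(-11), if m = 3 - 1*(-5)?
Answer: 440/31 ≈ 14.194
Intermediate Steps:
m = 8 (m = 3 + 5 = 8)
c(g) = -5/4 + 2*g (c(g) = (g*8 - 5)/4 = (8*g - 5)/4 = (-5 + 8*g)/4 = -5/4 + 2*g)
-330/c(-11) = -330/(-5/4 + 2*(-11)) = -330/(-5/4 - 22) = -330/(-93/4) = -330*(-4/93) = 440/31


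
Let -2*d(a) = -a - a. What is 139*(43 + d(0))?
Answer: 5977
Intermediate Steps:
d(a) = a (d(a) = -(-a - a)/2 = -(-1)*a = a)
139*(43 + d(0)) = 139*(43 + 0) = 139*43 = 5977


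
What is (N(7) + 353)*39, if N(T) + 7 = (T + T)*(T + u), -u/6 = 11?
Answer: -18720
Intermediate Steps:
u = -66 (u = -6*11 = -66)
N(T) = -7 + 2*T*(-66 + T) (N(T) = -7 + (T + T)*(T - 66) = -7 + (2*T)*(-66 + T) = -7 + 2*T*(-66 + T))
(N(7) + 353)*39 = ((-7 - 132*7 + 2*7²) + 353)*39 = ((-7 - 924 + 2*49) + 353)*39 = ((-7 - 924 + 98) + 353)*39 = (-833 + 353)*39 = -480*39 = -18720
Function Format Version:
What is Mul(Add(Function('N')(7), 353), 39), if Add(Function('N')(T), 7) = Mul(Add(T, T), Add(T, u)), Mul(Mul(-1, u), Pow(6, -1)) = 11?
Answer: -18720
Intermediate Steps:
u = -66 (u = Mul(-6, 11) = -66)
Function('N')(T) = Add(-7, Mul(2, T, Add(-66, T))) (Function('N')(T) = Add(-7, Mul(Add(T, T), Add(T, -66))) = Add(-7, Mul(Mul(2, T), Add(-66, T))) = Add(-7, Mul(2, T, Add(-66, T))))
Mul(Add(Function('N')(7), 353), 39) = Mul(Add(Add(-7, Mul(-132, 7), Mul(2, Pow(7, 2))), 353), 39) = Mul(Add(Add(-7, -924, Mul(2, 49)), 353), 39) = Mul(Add(Add(-7, -924, 98), 353), 39) = Mul(Add(-833, 353), 39) = Mul(-480, 39) = -18720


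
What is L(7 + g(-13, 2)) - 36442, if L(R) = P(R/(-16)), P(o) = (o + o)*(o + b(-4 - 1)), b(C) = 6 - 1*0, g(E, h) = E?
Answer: -1165991/32 ≈ -36437.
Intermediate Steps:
b(C) = 6 (b(C) = 6 + 0 = 6)
P(o) = 2*o*(6 + o) (P(o) = (o + o)*(o + 6) = (2*o)*(6 + o) = 2*o*(6 + o))
L(R) = -R*(6 - R/16)/8 (L(R) = 2*(R/(-16))*(6 + R/(-16)) = 2*(R*(-1/16))*(6 + R*(-1/16)) = 2*(-R/16)*(6 - R/16) = -R*(6 - R/16)/8)
L(7 + g(-13, 2)) - 36442 = (7 - 13)*(-96 + (7 - 13))/128 - 36442 = (1/128)*(-6)*(-96 - 6) - 36442 = (1/128)*(-6)*(-102) - 36442 = 153/32 - 36442 = -1165991/32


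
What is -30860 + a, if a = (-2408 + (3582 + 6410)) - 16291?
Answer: -39567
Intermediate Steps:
a = -8707 (a = (-2408 + 9992) - 16291 = 7584 - 16291 = -8707)
-30860 + a = -30860 - 8707 = -39567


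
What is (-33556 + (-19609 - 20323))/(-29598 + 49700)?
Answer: -36744/10051 ≈ -3.6558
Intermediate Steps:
(-33556 + (-19609 - 20323))/(-29598 + 49700) = (-33556 - 39932)/20102 = -73488*1/20102 = -36744/10051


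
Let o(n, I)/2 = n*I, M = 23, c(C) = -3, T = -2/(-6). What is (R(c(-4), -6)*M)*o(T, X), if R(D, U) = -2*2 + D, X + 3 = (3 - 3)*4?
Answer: 322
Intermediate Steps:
T = ⅓ (T = -2*(-⅙) = ⅓ ≈ 0.33333)
X = -3 (X = -3 + (3 - 3)*4 = -3 + 0*4 = -3 + 0 = -3)
R(D, U) = -4 + D
o(n, I) = 2*I*n (o(n, I) = 2*(n*I) = 2*(I*n) = 2*I*n)
(R(c(-4), -6)*M)*o(T, X) = ((-4 - 3)*23)*(2*(-3)*(⅓)) = -7*23*(-2) = -161*(-2) = 322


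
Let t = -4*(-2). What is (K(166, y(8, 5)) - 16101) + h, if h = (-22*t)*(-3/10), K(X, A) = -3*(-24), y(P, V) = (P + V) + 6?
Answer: -79881/5 ≈ -15976.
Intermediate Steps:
t = 8
y(P, V) = 6 + P + V
K(X, A) = 72
h = 264/5 (h = (-22*8)*(-3/10) = -(-528)/10 = -176*(-3/10) = 264/5 ≈ 52.800)
(K(166, y(8, 5)) - 16101) + h = (72 - 16101) + 264/5 = -16029 + 264/5 = -79881/5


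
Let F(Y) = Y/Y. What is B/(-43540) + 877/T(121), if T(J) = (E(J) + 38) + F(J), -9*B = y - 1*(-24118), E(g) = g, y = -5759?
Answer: 17329933/3134880 ≈ 5.5281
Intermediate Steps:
B = -18359/9 (B = -(-5759 - 1*(-24118))/9 = -(-5759 + 24118)/9 = -⅑*18359 = -18359/9 ≈ -2039.9)
F(Y) = 1
T(J) = 39 + J (T(J) = (J + 38) + 1 = (38 + J) + 1 = 39 + J)
B/(-43540) + 877/T(121) = -18359/9/(-43540) + 877/(39 + 121) = -18359/9*(-1/43540) + 877/160 = 18359/391860 + 877*(1/160) = 18359/391860 + 877/160 = 17329933/3134880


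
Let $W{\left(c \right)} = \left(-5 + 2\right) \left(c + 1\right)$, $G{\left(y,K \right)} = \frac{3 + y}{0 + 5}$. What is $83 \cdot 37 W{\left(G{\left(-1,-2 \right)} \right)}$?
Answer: $- \frac{64491}{5} \approx -12898.0$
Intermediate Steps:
$G{\left(y,K \right)} = \frac{3}{5} + \frac{y}{5}$ ($G{\left(y,K \right)} = \frac{3 + y}{5} = \left(3 + y\right) \frac{1}{5} = \frac{3}{5} + \frac{y}{5}$)
$W{\left(c \right)} = -3 - 3 c$ ($W{\left(c \right)} = - 3 \left(1 + c\right) = -3 - 3 c$)
$83 \cdot 37 W{\left(G{\left(-1,-2 \right)} \right)} = 83 \cdot 37 \left(-3 - 3 \left(\frac{3}{5} + \frac{1}{5} \left(-1\right)\right)\right) = 3071 \left(-3 - 3 \left(\frac{3}{5} - \frac{1}{5}\right)\right) = 3071 \left(-3 - \frac{6}{5}\right) = 3071 \left(- \frac{21}{5}\right) = - \frac{64491}{5}$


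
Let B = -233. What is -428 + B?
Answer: -661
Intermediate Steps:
-428 + B = -428 - 233 = -661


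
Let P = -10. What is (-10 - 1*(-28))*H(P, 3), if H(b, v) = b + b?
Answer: -360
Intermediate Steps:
H(b, v) = 2*b
(-10 - 1*(-28))*H(P, 3) = (-10 - 1*(-28))*(2*(-10)) = (-10 + 28)*(-20) = 18*(-20) = -360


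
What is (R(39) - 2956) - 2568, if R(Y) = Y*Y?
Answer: -4003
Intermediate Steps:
R(Y) = Y**2
(R(39) - 2956) - 2568 = (39**2 - 2956) - 2568 = (1521 - 2956) - 2568 = -1435 - 2568 = -4003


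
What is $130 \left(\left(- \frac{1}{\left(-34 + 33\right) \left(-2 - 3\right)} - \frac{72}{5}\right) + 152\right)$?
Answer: $17862$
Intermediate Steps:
$130 \left(\left(- \frac{1}{\left(-34 + 33\right) \left(-2 - 3\right)} - \frac{72}{5}\right) + 152\right) = 130 \left(\left(- \frac{1}{\left(-1\right) \left(-5\right)} - \frac{72}{5}\right) + 152\right) = 130 \left(\left(- \frac{1}{5} - \frac{72}{5}\right) + 152\right) = 130 \left(- \frac{73}{5} + 152\right) = 130 \cdot \frac{687}{5} = 17862$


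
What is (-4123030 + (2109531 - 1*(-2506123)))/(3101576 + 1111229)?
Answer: 492624/4212805 ≈ 0.11693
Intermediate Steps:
(-4123030 + (2109531 - 1*(-2506123)))/(3101576 + 1111229) = (-4123030 + (2109531 + 2506123))/4212805 = (-4123030 + 4615654)*(1/4212805) = 492624*(1/4212805) = 492624/4212805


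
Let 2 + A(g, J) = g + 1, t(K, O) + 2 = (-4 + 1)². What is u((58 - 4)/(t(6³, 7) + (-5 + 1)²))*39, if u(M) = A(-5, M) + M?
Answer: -3276/23 ≈ -142.43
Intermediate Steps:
t(K, O) = 7 (t(K, O) = -2 + (-4 + 1)² = -2 + (-3)² = -2 + 9 = 7)
A(g, J) = -1 + g (A(g, J) = -2 + (g + 1) = -2 + (1 + g) = -1 + g)
u(M) = -6 + M (u(M) = (-1 - 5) + M = -6 + M)
u((58 - 4)/(t(6³, 7) + (-5 + 1)²))*39 = (-6 + (58 - 4)/(7 + (-5 + 1)²))*39 = (-6 + 54/(7 + (-4)²))*39 = (-6 + 54/(7 + 16))*39 = (-6 + 54/23)*39 = -84/23*39 = -3276/23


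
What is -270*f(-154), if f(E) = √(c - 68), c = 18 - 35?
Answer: -270*I*√85 ≈ -2489.3*I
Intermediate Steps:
c = -17
f(E) = I*√85 (f(E) = √(-17 - 68) = √(-85) = I*√85)
-270*f(-154) = -270*I*√85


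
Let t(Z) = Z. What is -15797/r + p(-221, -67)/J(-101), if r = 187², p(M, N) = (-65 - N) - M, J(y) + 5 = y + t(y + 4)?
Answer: -11004878/7098707 ≈ -1.5503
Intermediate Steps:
J(y) = -1 + 2*y (J(y) = -5 + (y + (y + 4)) = -5 + (y + (4 + y)) = -5 + (4 + 2*y) = -1 + 2*y)
p(M, N) = -65 - M - N
r = 34969
-15797/r + p(-221, -67)/J(-101) = -15797/34969 + (-65 - 1*(-221) - 1*(-67))/(-1 + 2*(-101)) = -15797*1/34969 + (-65 + 221 + 67)/(-1 - 202) = -15797/34969 + 223/(-203) = -15797/34969 + 223*(-1/203) = -15797/34969 - 223/203 = -11004878/7098707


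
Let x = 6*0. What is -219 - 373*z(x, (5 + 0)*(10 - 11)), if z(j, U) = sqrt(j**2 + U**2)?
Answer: -2084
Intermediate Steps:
x = 0
z(j, U) = sqrt(U**2 + j**2)
-219 - 373*z(x, (5 + 0)*(10 - 11)) = -219 - 373*sqrt(((5 + 0)*(10 - 11))**2 + 0**2) = -219 - 373*sqrt((5*(-1))**2 + 0) = -219 - 373*sqrt((-5)**2 + 0) = -219 - 373*sqrt(25 + 0) = -219 - 373*sqrt(25) = -219 - 373*5 = -219 - 1865 = -2084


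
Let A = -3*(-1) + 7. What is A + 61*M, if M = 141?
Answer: 8611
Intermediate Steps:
A = 10 (A = 3 + 7 = 10)
A + 61*M = 10 + 61*141 = 10 + 8601 = 8611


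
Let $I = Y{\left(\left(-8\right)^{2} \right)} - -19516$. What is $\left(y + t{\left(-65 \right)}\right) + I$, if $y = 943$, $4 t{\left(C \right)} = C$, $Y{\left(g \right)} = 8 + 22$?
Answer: $\frac{81891}{4} \approx 20473.0$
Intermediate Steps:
$Y{\left(g \right)} = 30$
$t{\left(C \right)} = \frac{C}{4}$
$I = 19546$ ($I = 30 - -19516 = 30 + 19516 = 19546$)
$\left(y + t{\left(-65 \right)}\right) + I = \left(943 + \frac{1}{4} \left(-65\right)\right) + 19546 = \left(943 - \frac{65}{4}\right) + 19546 = \frac{3707}{4} + 19546 = \frac{81891}{4}$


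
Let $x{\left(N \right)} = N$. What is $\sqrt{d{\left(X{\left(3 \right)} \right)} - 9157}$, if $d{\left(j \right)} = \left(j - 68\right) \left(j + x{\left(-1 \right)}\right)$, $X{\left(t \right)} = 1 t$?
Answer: $i \sqrt{9287} \approx 96.369 i$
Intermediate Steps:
$X{\left(t \right)} = t$
$d{\left(j \right)} = \left(-1 + j\right) \left(-68 + j\right)$ ($d{\left(j \right)} = \left(j - 68\right) \left(j - 1\right) = \left(-68 + j\right) \left(-1 + j\right) = \left(-1 + j\right) \left(-68 + j\right)$)
$\sqrt{d{\left(X{\left(3 \right)} \right)} - 9157} = \sqrt{\left(68 + 3^{2} - 207\right) - 9157} = \sqrt{\left(68 + 9 - 207\right) - 9157} = \sqrt{-130 - 9157} = \sqrt{-9287} = i \sqrt{9287}$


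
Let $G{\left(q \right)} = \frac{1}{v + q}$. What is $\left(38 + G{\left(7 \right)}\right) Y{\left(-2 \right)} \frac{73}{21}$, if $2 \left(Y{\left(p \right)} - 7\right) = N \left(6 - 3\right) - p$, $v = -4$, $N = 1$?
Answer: $\frac{159505}{126} \approx 1265.9$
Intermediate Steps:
$G{\left(q \right)} = \frac{1}{-4 + q}$
$Y{\left(p \right)} = \frac{17}{2} - \frac{p}{2}$ ($Y{\left(p \right)} = 7 + \frac{1 \left(6 - 3\right) - p}{2} = 7 + \frac{1 \cdot 3 - p}{2} = 7 + \frac{3 - p}{2} = 7 - \left(- \frac{3}{2} + \frac{p}{2}\right) = \frac{17}{2} - \frac{p}{2}$)
$\left(38 + G{\left(7 \right)}\right) Y{\left(-2 \right)} \frac{73}{21} = \left(38 + \frac{1}{-4 + 7}\right) \left(\frac{17}{2} - -1\right) \frac{73}{21} = \left(38 + \frac{1}{3}\right) \left(\frac{17}{2} + 1\right) 73 \cdot \frac{1}{21} = \left(38 + \frac{1}{3}\right) \frac{19}{2} \cdot \frac{73}{21} = \frac{115}{3} \cdot \frac{19}{2} \cdot \frac{73}{21} = \frac{2185}{6} \cdot \frac{73}{21} = \frac{159505}{126}$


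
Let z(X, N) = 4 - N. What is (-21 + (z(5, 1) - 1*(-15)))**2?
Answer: 9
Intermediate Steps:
(-21 + (z(5, 1) - 1*(-15)))**2 = (-21 + ((4 - 1*1) - 1*(-15)))**2 = (-21 + ((4 - 1) + 15))**2 = (-21 + (3 + 15))**2 = (-21 + 18)**2 = (-3)**2 = 9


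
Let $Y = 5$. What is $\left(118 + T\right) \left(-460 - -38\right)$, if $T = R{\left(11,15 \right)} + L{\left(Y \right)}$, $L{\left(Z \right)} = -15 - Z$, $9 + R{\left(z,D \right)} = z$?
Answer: $-42200$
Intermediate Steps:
$R{\left(z,D \right)} = -9 + z$
$T = -18$ ($T = \left(-9 + 11\right) - 20 = 2 - 20 = -18$)
$\left(118 + T\right) \left(-460 - -38\right) = \left(118 - 18\right) \left(-460 - -38\right) = 100 \left(-460 + 38\right) = 100 \left(-422\right) = -42200$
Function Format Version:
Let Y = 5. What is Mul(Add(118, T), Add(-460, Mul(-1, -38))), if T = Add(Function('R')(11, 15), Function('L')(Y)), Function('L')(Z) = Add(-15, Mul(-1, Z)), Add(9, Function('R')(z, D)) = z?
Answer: -42200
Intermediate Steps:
Function('R')(z, D) = Add(-9, z)
T = -18 (T = Add(Add(-9, 11), Add(-15, Mul(-1, 5))) = Add(2, Add(-15, -5)) = Add(2, -20) = -18)
Mul(Add(118, T), Add(-460, Mul(-1, -38))) = Mul(Add(118, -18), Add(-460, Mul(-1, -38))) = Mul(100, Add(-460, 38)) = Mul(100, -422) = -42200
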